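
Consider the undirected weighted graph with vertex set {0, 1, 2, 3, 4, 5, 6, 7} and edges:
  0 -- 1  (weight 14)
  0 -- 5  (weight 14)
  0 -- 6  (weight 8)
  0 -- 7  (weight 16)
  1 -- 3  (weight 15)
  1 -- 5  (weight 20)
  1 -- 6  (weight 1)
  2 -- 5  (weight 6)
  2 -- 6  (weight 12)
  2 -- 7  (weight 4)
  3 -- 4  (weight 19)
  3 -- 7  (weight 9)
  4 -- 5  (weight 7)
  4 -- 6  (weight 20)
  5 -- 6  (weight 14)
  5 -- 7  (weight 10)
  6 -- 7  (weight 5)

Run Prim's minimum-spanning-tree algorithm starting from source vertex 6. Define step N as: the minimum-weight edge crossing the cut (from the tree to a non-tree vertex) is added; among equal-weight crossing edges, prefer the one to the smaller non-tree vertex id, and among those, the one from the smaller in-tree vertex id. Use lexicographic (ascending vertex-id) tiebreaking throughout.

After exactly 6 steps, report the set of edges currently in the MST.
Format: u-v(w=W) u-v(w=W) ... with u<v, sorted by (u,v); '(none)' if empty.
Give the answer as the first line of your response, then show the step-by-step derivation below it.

0-6(w=8) 1-6(w=1) 2-5(w=6) 2-7(w=4) 4-5(w=7) 6-7(w=5)

step 1: add edge 1-6 (w=1); MST = {1-6(w=1)}
step 2: add edge 6-7 (w=5); MST = {1-6(w=1) 6-7(w=5)}
step 3: add edge 2-7 (w=4); MST = {1-6(w=1) 2-7(w=4) 6-7(w=5)}
step 4: add edge 2-5 (w=6); MST = {1-6(w=1) 2-5(w=6) 2-7(w=4) 6-7(w=5)}
step 5: add edge 4-5 (w=7); MST = {1-6(w=1) 2-5(w=6) 2-7(w=4) 4-5(w=7) 6-7(w=5)}
step 6: add edge 0-6 (w=8); MST = {0-6(w=8) 1-6(w=1) 2-5(w=6) 2-7(w=4) 4-5(w=7) 6-7(w=5)}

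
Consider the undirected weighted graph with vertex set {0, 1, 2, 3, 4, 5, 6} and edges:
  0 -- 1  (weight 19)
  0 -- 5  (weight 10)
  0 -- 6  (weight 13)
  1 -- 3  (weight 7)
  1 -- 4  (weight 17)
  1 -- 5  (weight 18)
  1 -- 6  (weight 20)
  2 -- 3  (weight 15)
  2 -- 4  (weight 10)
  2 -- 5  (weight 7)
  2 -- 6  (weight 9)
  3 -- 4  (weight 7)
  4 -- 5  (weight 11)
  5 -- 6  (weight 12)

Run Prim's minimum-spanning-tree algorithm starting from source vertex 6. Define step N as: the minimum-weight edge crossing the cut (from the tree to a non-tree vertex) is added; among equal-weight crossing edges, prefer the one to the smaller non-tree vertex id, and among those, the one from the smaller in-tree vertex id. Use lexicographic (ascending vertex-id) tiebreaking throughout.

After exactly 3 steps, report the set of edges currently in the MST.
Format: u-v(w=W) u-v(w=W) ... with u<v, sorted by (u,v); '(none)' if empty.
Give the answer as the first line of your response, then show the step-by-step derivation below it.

0-5(w=10) 2-5(w=7) 2-6(w=9)

step 1: add edge 2-6 (w=9); MST = {2-6(w=9)}
step 2: add edge 2-5 (w=7); MST = {2-5(w=7) 2-6(w=9)}
step 3: add edge 0-5 (w=10); MST = {0-5(w=10) 2-5(w=7) 2-6(w=9)}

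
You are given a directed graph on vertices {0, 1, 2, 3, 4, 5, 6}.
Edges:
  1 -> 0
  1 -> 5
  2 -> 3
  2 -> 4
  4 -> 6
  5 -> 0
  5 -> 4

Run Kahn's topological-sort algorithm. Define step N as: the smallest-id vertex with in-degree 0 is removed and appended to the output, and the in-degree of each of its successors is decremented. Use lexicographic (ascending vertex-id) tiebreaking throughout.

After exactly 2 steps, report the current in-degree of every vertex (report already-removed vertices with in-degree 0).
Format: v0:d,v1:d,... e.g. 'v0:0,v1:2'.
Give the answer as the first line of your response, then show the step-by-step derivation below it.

v0:1,v1:0,v2:0,v3:0,v4:1,v5:0,v6:1

step 1: output 1; order=[1]; indeg=(1,0,0,1,2,0,1)
step 2: output 2; order=[1,2]; indeg=(1,0,0,0,1,0,1)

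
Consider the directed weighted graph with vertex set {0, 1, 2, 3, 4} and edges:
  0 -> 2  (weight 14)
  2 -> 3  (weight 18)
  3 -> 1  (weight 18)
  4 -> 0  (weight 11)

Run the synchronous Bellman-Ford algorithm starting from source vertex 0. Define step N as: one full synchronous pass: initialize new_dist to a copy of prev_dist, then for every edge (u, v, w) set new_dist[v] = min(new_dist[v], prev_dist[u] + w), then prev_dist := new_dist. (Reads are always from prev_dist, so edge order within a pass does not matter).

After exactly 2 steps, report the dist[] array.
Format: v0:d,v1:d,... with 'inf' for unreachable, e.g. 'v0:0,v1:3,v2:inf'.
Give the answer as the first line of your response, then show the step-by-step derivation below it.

v0:0,v1:inf,v2:14,v3:32,v4:inf

step 1: dist = v0:0,v1:inf,v2:14,v3:inf,v4:inf
step 2: dist = v0:0,v1:inf,v2:14,v3:32,v4:inf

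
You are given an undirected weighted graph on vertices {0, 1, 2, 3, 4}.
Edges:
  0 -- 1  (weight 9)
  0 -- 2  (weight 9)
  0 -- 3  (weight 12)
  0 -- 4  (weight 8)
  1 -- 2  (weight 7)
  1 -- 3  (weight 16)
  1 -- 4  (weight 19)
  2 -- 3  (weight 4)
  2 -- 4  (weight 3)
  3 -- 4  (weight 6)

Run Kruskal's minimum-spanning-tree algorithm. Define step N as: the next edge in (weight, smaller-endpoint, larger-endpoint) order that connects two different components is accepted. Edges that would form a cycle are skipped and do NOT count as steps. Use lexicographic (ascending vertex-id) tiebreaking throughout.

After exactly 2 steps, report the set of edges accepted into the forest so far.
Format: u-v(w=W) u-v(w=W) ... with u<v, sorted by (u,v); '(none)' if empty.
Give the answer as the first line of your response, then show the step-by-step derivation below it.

2-3(w=4) 2-4(w=3)

step 1: add edge 2-4 (w=3); MST = {2-4(w=3)}
step 2: add edge 2-3 (w=4); MST = {2-3(w=4) 2-4(w=3)}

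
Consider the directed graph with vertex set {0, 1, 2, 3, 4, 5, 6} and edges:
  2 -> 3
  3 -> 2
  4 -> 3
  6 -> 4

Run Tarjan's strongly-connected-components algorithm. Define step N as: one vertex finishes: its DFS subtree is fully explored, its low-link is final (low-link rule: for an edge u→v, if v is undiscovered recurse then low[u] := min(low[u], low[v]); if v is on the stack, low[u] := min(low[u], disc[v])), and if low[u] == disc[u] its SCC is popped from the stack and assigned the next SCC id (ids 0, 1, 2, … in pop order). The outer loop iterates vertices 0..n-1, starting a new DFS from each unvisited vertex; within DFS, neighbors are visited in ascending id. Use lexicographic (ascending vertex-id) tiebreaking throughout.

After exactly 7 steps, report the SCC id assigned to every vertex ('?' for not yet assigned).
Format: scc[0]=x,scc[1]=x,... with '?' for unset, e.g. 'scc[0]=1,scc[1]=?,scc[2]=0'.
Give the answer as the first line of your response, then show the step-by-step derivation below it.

scc[0]=0,scc[1]=1,scc[2]=2,scc[3]=2,scc[4]=3,scc[5]=4,scc[6]=5

step 1: low=(low[0]=0,low[1]=?,low[2]=?,low[3]=?,low[4]=?,low[5]=?,low[6]=?); scc=(scc[0]=0,scc[1]=?,scc[2]=?,scc[3]=?,scc[4]=?,scc[5]=?,scc[6]=?)
step 2: low=(low[0]=0,low[1]=1,low[2]=?,low[3]=?,low[4]=?,low[5]=?,low[6]=?); scc=(scc[0]=0,scc[1]=1,scc[2]=?,scc[3]=?,scc[4]=?,scc[5]=?,scc[6]=?)
step 3: low=(low[0]=0,low[1]=1,low[2]=2,low[3]=2,low[4]=?,low[5]=?,low[6]=?); scc=(scc[0]=0,scc[1]=1,scc[2]=?,scc[3]=?,scc[4]=?,scc[5]=?,scc[6]=?)
step 4: low=(low[0]=0,low[1]=1,low[2]=2,low[3]=2,low[4]=?,low[5]=?,low[6]=?); scc=(scc[0]=0,scc[1]=1,scc[2]=2,scc[3]=2,scc[4]=?,scc[5]=?,scc[6]=?)
step 5: low=(low[0]=0,low[1]=1,low[2]=2,low[3]=2,low[4]=4,low[5]=?,low[6]=?); scc=(scc[0]=0,scc[1]=1,scc[2]=2,scc[3]=2,scc[4]=3,scc[5]=?,scc[6]=?)
step 6: low=(low[0]=0,low[1]=1,low[2]=2,low[3]=2,low[4]=4,low[5]=5,low[6]=?); scc=(scc[0]=0,scc[1]=1,scc[2]=2,scc[3]=2,scc[4]=3,scc[5]=4,scc[6]=?)
step 7: low=(low[0]=0,low[1]=1,low[2]=2,low[3]=2,low[4]=4,low[5]=5,low[6]=6); scc=(scc[0]=0,scc[1]=1,scc[2]=2,scc[3]=2,scc[4]=3,scc[5]=4,scc[6]=5)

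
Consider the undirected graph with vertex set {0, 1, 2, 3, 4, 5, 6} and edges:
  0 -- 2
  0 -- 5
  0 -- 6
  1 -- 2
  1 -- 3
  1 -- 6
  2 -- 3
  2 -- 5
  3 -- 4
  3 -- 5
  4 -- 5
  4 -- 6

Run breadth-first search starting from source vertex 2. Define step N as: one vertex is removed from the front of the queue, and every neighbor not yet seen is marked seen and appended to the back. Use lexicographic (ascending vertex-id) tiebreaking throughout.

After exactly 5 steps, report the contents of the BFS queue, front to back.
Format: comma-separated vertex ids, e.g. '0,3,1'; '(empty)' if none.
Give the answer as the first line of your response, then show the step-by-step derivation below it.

6,4

step 1: dequeue 2; queue=[0,1,3,5]; order=2
step 2: dequeue 0; queue=[1,3,5,6]; order=2,0
step 3: dequeue 1; queue=[3,5,6]; order=2,0,1
step 4: dequeue 3; queue=[5,6,4]; order=2,0,1,3
step 5: dequeue 5; queue=[6,4]; order=2,0,1,3,5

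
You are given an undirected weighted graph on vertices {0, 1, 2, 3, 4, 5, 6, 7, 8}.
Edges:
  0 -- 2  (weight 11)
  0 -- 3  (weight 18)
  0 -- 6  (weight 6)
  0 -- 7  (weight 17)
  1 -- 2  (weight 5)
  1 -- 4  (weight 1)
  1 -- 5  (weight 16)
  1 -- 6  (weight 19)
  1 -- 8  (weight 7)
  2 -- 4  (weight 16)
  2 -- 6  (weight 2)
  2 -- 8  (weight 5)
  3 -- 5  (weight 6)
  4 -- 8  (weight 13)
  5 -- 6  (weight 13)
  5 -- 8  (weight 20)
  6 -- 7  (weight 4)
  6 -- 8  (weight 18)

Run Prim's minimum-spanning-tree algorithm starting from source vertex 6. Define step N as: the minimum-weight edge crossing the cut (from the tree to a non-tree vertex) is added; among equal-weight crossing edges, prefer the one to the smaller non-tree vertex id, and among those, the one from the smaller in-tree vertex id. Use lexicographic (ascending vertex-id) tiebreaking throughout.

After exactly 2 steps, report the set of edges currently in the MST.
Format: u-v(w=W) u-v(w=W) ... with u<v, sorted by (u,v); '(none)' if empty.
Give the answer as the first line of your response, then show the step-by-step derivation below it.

2-6(w=2) 6-7(w=4)

step 1: add edge 2-6 (w=2); MST = {2-6(w=2)}
step 2: add edge 6-7 (w=4); MST = {2-6(w=2) 6-7(w=4)}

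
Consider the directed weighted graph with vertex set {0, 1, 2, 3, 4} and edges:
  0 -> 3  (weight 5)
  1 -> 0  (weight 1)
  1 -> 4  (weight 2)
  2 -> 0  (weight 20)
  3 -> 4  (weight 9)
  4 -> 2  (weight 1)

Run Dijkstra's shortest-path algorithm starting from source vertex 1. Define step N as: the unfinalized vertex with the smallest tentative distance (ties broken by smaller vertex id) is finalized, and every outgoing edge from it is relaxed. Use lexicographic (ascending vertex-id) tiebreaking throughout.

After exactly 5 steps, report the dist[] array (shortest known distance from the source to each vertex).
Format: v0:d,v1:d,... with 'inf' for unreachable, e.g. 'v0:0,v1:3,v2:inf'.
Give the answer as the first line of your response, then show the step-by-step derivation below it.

v0:1,v1:0,v2:3,v3:6,v4:2

step 1: dist = v0:1,v1:0,v2:inf,v3:inf,v4:2
step 2: dist = v0:1,v1:0,v2:inf,v3:6,v4:2
step 3: dist = v0:1,v1:0,v2:3,v3:6,v4:2
step 4: dist = v0:1,v1:0,v2:3,v3:6,v4:2
step 5: dist = v0:1,v1:0,v2:3,v3:6,v4:2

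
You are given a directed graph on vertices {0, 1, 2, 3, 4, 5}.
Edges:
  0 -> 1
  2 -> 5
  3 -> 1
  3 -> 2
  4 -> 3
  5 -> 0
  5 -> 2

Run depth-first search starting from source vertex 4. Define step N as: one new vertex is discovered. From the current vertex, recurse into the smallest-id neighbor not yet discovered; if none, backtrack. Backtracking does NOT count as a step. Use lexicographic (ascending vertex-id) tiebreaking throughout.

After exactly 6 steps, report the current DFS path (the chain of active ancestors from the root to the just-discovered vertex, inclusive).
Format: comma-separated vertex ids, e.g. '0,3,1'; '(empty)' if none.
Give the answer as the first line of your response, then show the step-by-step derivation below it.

4,3,2,5,0

step 1: discover 4; path=4; order=4
step 2: discover 3; path=4>3; order=4,3
step 3: discover 1; path=4>3>1; order=4,3,1
step 4: discover 2; path=4>3>2; order=4,3,1,2
step 5: discover 5; path=4>3>2>5; order=4,3,1,2,5
step 6: discover 0; path=4>3>2>5>0; order=4,3,1,2,5,0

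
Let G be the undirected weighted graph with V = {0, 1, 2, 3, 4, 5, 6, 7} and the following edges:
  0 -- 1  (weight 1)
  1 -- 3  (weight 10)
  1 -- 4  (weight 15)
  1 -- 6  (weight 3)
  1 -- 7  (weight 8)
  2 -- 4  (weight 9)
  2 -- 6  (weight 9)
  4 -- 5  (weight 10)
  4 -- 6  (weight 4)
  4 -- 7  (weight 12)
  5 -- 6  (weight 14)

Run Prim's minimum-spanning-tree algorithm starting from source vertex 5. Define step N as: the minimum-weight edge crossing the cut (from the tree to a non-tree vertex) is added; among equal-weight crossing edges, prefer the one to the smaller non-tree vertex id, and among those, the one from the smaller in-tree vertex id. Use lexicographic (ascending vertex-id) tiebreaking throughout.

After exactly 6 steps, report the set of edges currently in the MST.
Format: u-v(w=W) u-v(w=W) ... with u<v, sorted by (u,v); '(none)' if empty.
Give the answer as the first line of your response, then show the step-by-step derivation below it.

0-1(w=1) 1-6(w=3) 1-7(w=8) 2-4(w=9) 4-5(w=10) 4-6(w=4)

step 1: add edge 4-5 (w=10); MST = {4-5(w=10)}
step 2: add edge 4-6 (w=4); MST = {4-5(w=10) 4-6(w=4)}
step 3: add edge 1-6 (w=3); MST = {1-6(w=3) 4-5(w=10) 4-6(w=4)}
step 4: add edge 0-1 (w=1); MST = {0-1(w=1) 1-6(w=3) 4-5(w=10) 4-6(w=4)}
step 5: add edge 1-7 (w=8); MST = {0-1(w=1) 1-6(w=3) 1-7(w=8) 4-5(w=10) 4-6(w=4)}
step 6: add edge 2-4 (w=9); MST = {0-1(w=1) 1-6(w=3) 1-7(w=8) 2-4(w=9) 4-5(w=10) 4-6(w=4)}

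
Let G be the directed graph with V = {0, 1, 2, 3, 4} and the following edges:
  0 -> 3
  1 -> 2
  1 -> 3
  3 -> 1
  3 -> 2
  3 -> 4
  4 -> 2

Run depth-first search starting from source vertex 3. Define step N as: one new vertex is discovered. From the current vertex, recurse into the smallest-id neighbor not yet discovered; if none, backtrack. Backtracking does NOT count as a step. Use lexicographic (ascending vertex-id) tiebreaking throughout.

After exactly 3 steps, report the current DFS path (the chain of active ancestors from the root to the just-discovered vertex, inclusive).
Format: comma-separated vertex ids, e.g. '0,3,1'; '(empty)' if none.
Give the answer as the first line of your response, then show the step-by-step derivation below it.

3,1,2

step 1: discover 3; path=3; order=3
step 2: discover 1; path=3>1; order=3,1
step 3: discover 2; path=3>1>2; order=3,1,2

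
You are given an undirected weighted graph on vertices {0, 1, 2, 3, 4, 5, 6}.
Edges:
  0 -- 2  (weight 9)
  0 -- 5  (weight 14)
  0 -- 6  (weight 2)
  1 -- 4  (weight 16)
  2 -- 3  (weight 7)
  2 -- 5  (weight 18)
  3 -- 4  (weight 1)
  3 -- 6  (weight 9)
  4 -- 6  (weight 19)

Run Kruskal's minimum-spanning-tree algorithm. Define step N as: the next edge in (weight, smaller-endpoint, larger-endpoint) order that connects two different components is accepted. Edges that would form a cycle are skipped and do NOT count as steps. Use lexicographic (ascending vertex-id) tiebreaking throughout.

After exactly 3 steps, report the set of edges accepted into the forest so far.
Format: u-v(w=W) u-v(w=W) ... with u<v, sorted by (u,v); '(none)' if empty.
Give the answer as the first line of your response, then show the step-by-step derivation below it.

0-6(w=2) 2-3(w=7) 3-4(w=1)

step 1: add edge 3-4 (w=1); MST = {3-4(w=1)}
step 2: add edge 0-6 (w=2); MST = {0-6(w=2) 3-4(w=1)}
step 3: add edge 2-3 (w=7); MST = {0-6(w=2) 2-3(w=7) 3-4(w=1)}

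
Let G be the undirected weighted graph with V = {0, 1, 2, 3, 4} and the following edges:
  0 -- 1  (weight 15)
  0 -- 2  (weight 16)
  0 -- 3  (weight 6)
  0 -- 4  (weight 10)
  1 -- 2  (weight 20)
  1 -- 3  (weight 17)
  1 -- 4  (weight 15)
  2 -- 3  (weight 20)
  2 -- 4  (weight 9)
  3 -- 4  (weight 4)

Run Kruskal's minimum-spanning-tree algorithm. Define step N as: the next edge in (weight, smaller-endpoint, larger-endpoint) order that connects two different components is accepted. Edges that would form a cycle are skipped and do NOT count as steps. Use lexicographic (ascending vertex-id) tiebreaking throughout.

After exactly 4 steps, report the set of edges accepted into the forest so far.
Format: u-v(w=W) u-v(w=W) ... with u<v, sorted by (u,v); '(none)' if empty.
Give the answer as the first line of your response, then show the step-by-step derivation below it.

0-1(w=15) 0-3(w=6) 2-4(w=9) 3-4(w=4)

step 1: add edge 3-4 (w=4); MST = {3-4(w=4)}
step 2: add edge 0-3 (w=6); MST = {0-3(w=6) 3-4(w=4)}
step 3: add edge 2-4 (w=9); MST = {0-3(w=6) 2-4(w=9) 3-4(w=4)}
step 4: add edge 0-1 (w=15); MST = {0-1(w=15) 0-3(w=6) 2-4(w=9) 3-4(w=4)}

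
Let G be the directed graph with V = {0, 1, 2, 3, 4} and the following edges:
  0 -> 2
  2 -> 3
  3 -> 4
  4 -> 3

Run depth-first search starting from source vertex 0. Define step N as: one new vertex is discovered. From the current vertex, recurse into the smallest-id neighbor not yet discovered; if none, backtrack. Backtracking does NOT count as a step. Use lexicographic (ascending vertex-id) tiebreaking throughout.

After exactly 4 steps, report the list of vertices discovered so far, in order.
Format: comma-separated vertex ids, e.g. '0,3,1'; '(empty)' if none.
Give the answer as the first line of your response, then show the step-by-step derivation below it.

0,2,3,4

step 1: discover 0; path=0; order=0
step 2: discover 2; path=0>2; order=0,2
step 3: discover 3; path=0>2>3; order=0,2,3
step 4: discover 4; path=0>2>3>4; order=0,2,3,4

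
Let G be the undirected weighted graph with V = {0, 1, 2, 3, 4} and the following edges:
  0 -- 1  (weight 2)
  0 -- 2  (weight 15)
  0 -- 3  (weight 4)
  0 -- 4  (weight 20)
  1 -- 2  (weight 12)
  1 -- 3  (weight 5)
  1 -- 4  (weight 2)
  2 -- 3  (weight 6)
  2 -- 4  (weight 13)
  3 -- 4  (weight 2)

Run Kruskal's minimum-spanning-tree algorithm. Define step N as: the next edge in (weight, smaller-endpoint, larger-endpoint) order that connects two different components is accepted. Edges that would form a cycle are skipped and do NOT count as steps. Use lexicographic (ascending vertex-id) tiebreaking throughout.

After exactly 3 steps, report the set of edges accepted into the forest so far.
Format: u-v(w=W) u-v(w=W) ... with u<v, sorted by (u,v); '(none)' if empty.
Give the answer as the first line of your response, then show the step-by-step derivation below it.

0-1(w=2) 1-4(w=2) 3-4(w=2)

step 1: add edge 0-1 (w=2); MST = {0-1(w=2)}
step 2: add edge 1-4 (w=2); MST = {0-1(w=2) 1-4(w=2)}
step 3: add edge 3-4 (w=2); MST = {0-1(w=2) 1-4(w=2) 3-4(w=2)}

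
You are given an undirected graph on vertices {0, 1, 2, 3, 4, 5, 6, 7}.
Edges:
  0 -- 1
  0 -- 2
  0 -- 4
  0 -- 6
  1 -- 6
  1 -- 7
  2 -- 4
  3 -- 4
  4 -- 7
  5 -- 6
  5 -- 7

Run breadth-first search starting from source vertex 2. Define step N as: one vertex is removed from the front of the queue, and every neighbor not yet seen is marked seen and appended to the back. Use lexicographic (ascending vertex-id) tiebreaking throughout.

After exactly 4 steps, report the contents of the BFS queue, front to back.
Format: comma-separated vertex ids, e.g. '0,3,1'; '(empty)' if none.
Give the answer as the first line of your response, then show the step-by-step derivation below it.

6,3,7

step 1: dequeue 2; queue=[0,4]; order=2
step 2: dequeue 0; queue=[4,1,6]; order=2,0
step 3: dequeue 4; queue=[1,6,3,7]; order=2,0,4
step 4: dequeue 1; queue=[6,3,7]; order=2,0,4,1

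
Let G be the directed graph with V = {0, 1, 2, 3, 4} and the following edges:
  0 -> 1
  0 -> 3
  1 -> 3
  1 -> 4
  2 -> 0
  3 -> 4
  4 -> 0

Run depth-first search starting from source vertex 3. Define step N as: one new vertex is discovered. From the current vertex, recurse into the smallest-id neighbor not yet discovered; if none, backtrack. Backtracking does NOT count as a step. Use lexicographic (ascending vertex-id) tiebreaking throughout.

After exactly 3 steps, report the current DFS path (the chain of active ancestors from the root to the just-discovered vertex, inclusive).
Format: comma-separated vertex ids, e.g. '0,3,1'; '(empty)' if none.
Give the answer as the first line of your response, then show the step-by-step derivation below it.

3,4,0

step 1: discover 3; path=3; order=3
step 2: discover 4; path=3>4; order=3,4
step 3: discover 0; path=3>4>0; order=3,4,0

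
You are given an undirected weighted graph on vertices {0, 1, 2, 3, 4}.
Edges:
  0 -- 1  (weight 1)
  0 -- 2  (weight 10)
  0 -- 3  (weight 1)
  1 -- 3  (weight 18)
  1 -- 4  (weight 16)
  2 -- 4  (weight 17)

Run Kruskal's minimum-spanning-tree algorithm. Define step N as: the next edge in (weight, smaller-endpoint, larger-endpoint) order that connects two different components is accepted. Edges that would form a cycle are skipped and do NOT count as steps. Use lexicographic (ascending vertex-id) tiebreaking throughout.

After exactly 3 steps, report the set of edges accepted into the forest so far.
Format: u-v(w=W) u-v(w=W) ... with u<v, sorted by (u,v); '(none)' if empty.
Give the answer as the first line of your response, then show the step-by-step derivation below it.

0-1(w=1) 0-2(w=10) 0-3(w=1)

step 1: add edge 0-1 (w=1); MST = {0-1(w=1)}
step 2: add edge 0-3 (w=1); MST = {0-1(w=1) 0-3(w=1)}
step 3: add edge 0-2 (w=10); MST = {0-1(w=1) 0-2(w=10) 0-3(w=1)}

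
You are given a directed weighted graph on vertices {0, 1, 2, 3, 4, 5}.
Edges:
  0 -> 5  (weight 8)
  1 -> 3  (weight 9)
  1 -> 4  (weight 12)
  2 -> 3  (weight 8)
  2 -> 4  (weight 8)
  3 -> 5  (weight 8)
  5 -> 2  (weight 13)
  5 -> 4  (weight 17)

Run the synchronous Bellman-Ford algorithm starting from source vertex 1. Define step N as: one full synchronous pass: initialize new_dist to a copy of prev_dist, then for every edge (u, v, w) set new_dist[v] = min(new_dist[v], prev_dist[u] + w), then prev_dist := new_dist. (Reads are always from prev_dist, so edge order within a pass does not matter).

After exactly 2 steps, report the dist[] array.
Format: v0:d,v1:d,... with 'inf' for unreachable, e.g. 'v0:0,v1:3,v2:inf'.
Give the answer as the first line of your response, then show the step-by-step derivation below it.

v0:inf,v1:0,v2:inf,v3:9,v4:12,v5:17

step 1: dist = v0:inf,v1:0,v2:inf,v3:9,v4:12,v5:inf
step 2: dist = v0:inf,v1:0,v2:inf,v3:9,v4:12,v5:17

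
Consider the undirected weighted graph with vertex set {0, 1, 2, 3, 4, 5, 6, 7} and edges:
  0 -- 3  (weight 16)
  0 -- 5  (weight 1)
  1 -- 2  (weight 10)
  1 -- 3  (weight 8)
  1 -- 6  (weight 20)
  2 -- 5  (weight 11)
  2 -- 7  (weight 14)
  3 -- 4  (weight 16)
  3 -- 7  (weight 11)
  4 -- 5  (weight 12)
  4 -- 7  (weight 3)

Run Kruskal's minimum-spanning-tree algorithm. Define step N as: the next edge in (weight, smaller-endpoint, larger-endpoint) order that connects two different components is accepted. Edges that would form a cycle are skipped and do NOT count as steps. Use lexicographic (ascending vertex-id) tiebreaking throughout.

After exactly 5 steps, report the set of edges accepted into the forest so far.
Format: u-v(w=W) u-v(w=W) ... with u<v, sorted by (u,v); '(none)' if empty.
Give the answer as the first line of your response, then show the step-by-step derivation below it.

0-5(w=1) 1-2(w=10) 1-3(w=8) 2-5(w=11) 4-7(w=3)

step 1: add edge 0-5 (w=1); MST = {0-5(w=1)}
step 2: add edge 4-7 (w=3); MST = {0-5(w=1) 4-7(w=3)}
step 3: add edge 1-3 (w=8); MST = {0-5(w=1) 1-3(w=8) 4-7(w=3)}
step 4: add edge 1-2 (w=10); MST = {0-5(w=1) 1-2(w=10) 1-3(w=8) 4-7(w=3)}
step 5: add edge 2-5 (w=11); MST = {0-5(w=1) 1-2(w=10) 1-3(w=8) 2-5(w=11) 4-7(w=3)}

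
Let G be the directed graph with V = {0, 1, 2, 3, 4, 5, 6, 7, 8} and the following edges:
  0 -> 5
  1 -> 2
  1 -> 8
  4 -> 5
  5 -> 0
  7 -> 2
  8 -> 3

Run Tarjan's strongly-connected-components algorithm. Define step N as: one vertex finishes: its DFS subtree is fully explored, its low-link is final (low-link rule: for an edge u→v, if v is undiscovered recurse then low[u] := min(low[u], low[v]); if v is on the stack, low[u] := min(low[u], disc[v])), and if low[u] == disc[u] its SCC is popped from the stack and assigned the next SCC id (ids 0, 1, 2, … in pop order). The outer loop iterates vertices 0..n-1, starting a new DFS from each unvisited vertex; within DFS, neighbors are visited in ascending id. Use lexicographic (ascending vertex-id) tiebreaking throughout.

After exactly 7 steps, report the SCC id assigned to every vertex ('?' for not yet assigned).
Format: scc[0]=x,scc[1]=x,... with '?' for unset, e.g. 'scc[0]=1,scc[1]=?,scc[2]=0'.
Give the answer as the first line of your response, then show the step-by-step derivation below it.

scc[0]=0,scc[1]=4,scc[2]=1,scc[3]=2,scc[4]=5,scc[5]=0,scc[6]=?,scc[7]=?,scc[8]=3

step 1: low=(low[0]=0,low[1]=?,low[2]=?,low[3]=?,low[4]=?,low[5]=0,low[6]=?,low[7]=?,low[8]=?); scc=(scc[0]=?,scc[1]=?,scc[2]=?,scc[3]=?,scc[4]=?,scc[5]=?,scc[6]=?,scc[7]=?,scc[8]=?)
step 2: low=(low[0]=0,low[1]=?,low[2]=?,low[3]=?,low[4]=?,low[5]=0,low[6]=?,low[7]=?,low[8]=?); scc=(scc[0]=0,scc[1]=?,scc[2]=?,scc[3]=?,scc[4]=?,scc[5]=0,scc[6]=?,scc[7]=?,scc[8]=?)
step 3: low=(low[0]=0,low[1]=2,low[2]=3,low[3]=?,low[4]=?,low[5]=0,low[6]=?,low[7]=?,low[8]=?); scc=(scc[0]=0,scc[1]=?,scc[2]=1,scc[3]=?,scc[4]=?,scc[5]=0,scc[6]=?,scc[7]=?,scc[8]=?)
step 4: low=(low[0]=0,low[1]=2,low[2]=3,low[3]=5,low[4]=?,low[5]=0,low[6]=?,low[7]=?,low[8]=4); scc=(scc[0]=0,scc[1]=?,scc[2]=1,scc[3]=2,scc[4]=?,scc[5]=0,scc[6]=?,scc[7]=?,scc[8]=?)
step 5: low=(low[0]=0,low[1]=2,low[2]=3,low[3]=5,low[4]=?,low[5]=0,low[6]=?,low[7]=?,low[8]=4); scc=(scc[0]=0,scc[1]=?,scc[2]=1,scc[3]=2,scc[4]=?,scc[5]=0,scc[6]=?,scc[7]=?,scc[8]=3)
step 6: low=(low[0]=0,low[1]=2,low[2]=3,low[3]=5,low[4]=?,low[5]=0,low[6]=?,low[7]=?,low[8]=4); scc=(scc[0]=0,scc[1]=4,scc[2]=1,scc[3]=2,scc[4]=?,scc[5]=0,scc[6]=?,scc[7]=?,scc[8]=3)
step 7: low=(low[0]=0,low[1]=2,low[2]=3,low[3]=5,low[4]=6,low[5]=0,low[6]=?,low[7]=?,low[8]=4); scc=(scc[0]=0,scc[1]=4,scc[2]=1,scc[3]=2,scc[4]=5,scc[5]=0,scc[6]=?,scc[7]=?,scc[8]=3)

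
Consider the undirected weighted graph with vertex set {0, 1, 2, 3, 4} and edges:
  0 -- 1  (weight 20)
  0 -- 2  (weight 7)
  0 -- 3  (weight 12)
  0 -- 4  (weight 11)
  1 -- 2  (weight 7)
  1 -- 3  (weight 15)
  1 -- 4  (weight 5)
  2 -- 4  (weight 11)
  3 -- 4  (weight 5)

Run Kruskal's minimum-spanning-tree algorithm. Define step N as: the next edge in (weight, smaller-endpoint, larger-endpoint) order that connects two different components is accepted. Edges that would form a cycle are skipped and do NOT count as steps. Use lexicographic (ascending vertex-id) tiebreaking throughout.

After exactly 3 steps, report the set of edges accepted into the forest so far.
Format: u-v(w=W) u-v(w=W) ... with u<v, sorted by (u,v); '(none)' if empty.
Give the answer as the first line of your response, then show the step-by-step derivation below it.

0-2(w=7) 1-4(w=5) 3-4(w=5)

step 1: add edge 1-4 (w=5); MST = {1-4(w=5)}
step 2: add edge 3-4 (w=5); MST = {1-4(w=5) 3-4(w=5)}
step 3: add edge 0-2 (w=7); MST = {0-2(w=7) 1-4(w=5) 3-4(w=5)}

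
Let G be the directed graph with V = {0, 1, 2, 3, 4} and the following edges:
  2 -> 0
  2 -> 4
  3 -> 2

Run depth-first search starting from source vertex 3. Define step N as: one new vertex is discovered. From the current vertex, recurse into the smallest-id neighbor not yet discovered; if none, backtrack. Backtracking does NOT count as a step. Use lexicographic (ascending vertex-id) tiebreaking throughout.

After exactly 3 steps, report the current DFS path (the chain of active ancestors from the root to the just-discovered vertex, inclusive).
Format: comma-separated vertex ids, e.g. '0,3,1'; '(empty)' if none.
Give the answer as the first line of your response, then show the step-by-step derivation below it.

3,2,0

step 1: discover 3; path=3; order=3
step 2: discover 2; path=3>2; order=3,2
step 3: discover 0; path=3>2>0; order=3,2,0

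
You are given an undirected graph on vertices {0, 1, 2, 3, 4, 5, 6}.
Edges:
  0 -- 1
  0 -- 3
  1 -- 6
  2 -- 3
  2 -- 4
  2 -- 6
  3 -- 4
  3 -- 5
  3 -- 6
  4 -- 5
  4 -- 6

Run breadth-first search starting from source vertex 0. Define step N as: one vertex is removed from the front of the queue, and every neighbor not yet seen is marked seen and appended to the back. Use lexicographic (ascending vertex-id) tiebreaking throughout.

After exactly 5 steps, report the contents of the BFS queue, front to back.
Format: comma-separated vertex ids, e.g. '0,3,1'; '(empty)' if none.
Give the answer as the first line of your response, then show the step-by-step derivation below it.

4,5

step 1: dequeue 0; queue=[1,3]; order=0
step 2: dequeue 1; queue=[3,6]; order=0,1
step 3: dequeue 3; queue=[6,2,4,5]; order=0,1,3
step 4: dequeue 6; queue=[2,4,5]; order=0,1,3,6
step 5: dequeue 2; queue=[4,5]; order=0,1,3,6,2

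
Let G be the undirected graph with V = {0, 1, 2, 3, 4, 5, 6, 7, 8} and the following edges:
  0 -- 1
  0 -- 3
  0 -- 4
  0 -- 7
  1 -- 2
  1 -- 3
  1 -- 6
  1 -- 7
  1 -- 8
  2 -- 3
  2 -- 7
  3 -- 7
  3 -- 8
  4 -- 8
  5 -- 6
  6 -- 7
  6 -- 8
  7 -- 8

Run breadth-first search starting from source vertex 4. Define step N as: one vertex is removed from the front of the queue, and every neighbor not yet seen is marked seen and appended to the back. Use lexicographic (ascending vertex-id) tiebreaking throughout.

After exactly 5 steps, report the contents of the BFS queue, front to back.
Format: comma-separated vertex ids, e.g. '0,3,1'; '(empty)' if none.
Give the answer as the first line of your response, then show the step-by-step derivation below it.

7,6,2

step 1: dequeue 4; queue=[0,8]; order=4
step 2: dequeue 0; queue=[8,1,3,7]; order=4,0
step 3: dequeue 8; queue=[1,3,7,6]; order=4,0,8
step 4: dequeue 1; queue=[3,7,6,2]; order=4,0,8,1
step 5: dequeue 3; queue=[7,6,2]; order=4,0,8,1,3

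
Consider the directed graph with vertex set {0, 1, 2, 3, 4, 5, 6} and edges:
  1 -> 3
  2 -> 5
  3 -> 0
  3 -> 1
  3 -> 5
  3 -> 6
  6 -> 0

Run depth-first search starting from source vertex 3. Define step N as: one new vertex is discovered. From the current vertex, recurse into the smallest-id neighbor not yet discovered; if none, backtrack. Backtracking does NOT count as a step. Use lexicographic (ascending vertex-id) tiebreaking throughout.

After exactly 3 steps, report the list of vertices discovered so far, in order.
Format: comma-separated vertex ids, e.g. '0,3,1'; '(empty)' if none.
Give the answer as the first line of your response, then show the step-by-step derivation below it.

3,0,1

step 1: discover 3; path=3; order=3
step 2: discover 0; path=3>0; order=3,0
step 3: discover 1; path=3>1; order=3,0,1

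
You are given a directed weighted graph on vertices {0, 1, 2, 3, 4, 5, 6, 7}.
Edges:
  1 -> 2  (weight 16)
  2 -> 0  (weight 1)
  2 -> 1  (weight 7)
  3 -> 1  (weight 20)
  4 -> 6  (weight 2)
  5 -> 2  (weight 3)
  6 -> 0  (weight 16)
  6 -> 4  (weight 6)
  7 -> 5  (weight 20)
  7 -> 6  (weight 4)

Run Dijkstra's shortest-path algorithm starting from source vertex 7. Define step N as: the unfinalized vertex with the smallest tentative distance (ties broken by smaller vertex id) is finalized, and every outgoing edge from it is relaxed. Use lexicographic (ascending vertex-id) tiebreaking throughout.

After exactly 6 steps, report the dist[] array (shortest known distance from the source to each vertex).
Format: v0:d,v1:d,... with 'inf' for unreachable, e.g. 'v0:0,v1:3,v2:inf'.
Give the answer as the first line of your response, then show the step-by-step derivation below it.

v0:20,v1:30,v2:23,v3:inf,v4:10,v5:20,v6:4,v7:0

step 1: dist = v0:inf,v1:inf,v2:inf,v3:inf,v4:inf,v5:20,v6:4,v7:0
step 2: dist = v0:20,v1:inf,v2:inf,v3:inf,v4:10,v5:20,v6:4,v7:0
step 3: dist = v0:20,v1:inf,v2:inf,v3:inf,v4:10,v5:20,v6:4,v7:0
step 4: dist = v0:20,v1:inf,v2:inf,v3:inf,v4:10,v5:20,v6:4,v7:0
step 5: dist = v0:20,v1:inf,v2:23,v3:inf,v4:10,v5:20,v6:4,v7:0
step 6: dist = v0:20,v1:30,v2:23,v3:inf,v4:10,v5:20,v6:4,v7:0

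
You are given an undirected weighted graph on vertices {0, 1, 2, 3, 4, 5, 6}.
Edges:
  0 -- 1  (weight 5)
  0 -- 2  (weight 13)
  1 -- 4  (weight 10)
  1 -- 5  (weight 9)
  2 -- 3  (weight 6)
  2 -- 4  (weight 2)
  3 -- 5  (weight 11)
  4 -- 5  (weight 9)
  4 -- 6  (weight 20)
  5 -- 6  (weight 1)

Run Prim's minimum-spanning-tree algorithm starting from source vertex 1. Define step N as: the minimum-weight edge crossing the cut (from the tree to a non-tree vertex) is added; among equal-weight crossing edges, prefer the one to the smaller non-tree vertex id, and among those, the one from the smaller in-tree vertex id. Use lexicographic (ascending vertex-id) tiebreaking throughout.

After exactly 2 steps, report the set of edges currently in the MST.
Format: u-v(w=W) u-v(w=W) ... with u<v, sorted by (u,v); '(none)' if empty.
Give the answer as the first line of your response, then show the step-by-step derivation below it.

0-1(w=5) 1-5(w=9)

step 1: add edge 0-1 (w=5); MST = {0-1(w=5)}
step 2: add edge 1-5 (w=9); MST = {0-1(w=5) 1-5(w=9)}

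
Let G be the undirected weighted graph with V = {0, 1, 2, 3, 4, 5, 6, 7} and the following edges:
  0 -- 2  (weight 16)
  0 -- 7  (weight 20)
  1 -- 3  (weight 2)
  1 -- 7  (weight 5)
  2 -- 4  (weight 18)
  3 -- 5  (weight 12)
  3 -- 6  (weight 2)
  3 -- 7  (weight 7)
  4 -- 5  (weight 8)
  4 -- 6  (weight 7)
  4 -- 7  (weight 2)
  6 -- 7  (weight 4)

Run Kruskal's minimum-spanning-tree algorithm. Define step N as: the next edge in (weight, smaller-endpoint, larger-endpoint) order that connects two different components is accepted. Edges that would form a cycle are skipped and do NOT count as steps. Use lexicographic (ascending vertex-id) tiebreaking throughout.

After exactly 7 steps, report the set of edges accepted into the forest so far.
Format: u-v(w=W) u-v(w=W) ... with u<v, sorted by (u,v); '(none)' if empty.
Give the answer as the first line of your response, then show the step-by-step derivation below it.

0-2(w=16) 1-3(w=2) 2-4(w=18) 3-6(w=2) 4-5(w=8) 4-7(w=2) 6-7(w=4)

step 1: add edge 1-3 (w=2); MST = {1-3(w=2)}
step 2: add edge 3-6 (w=2); MST = {1-3(w=2) 3-6(w=2)}
step 3: add edge 4-7 (w=2); MST = {1-3(w=2) 3-6(w=2) 4-7(w=2)}
step 4: add edge 6-7 (w=4); MST = {1-3(w=2) 3-6(w=2) 4-7(w=2) 6-7(w=4)}
step 5: add edge 4-5 (w=8); MST = {1-3(w=2) 3-6(w=2) 4-5(w=8) 4-7(w=2) 6-7(w=4)}
step 6: add edge 0-2 (w=16); MST = {0-2(w=16) 1-3(w=2) 3-6(w=2) 4-5(w=8) 4-7(w=2) 6-7(w=4)}
step 7: add edge 2-4 (w=18); MST = {0-2(w=16) 1-3(w=2) 2-4(w=18) 3-6(w=2) 4-5(w=8) 4-7(w=2) 6-7(w=4)}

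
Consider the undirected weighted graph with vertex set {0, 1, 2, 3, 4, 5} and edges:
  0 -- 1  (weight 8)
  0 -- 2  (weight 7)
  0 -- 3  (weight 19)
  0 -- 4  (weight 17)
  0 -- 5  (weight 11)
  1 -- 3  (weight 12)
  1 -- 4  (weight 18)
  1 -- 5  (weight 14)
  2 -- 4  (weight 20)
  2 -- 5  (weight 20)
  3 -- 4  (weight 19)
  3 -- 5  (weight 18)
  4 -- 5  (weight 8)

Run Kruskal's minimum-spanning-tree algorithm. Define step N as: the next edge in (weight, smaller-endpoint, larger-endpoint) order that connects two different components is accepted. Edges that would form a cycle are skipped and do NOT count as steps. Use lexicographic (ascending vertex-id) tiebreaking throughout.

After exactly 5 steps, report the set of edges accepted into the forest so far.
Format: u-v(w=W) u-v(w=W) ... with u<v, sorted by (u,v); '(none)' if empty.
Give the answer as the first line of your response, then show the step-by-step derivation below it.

0-1(w=8) 0-2(w=7) 0-5(w=11) 1-3(w=12) 4-5(w=8)

step 1: add edge 0-2 (w=7); MST = {0-2(w=7)}
step 2: add edge 0-1 (w=8); MST = {0-1(w=8) 0-2(w=7)}
step 3: add edge 4-5 (w=8); MST = {0-1(w=8) 0-2(w=7) 4-5(w=8)}
step 4: add edge 0-5 (w=11); MST = {0-1(w=8) 0-2(w=7) 0-5(w=11) 4-5(w=8)}
step 5: add edge 1-3 (w=12); MST = {0-1(w=8) 0-2(w=7) 0-5(w=11) 1-3(w=12) 4-5(w=8)}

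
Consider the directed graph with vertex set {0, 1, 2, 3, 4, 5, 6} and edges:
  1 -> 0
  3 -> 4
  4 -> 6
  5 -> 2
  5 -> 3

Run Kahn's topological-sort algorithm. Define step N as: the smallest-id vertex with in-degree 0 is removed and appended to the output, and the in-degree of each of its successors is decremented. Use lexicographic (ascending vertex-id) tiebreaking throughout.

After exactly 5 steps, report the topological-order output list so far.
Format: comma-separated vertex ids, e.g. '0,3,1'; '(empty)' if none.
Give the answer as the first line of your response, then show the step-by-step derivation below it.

1,0,5,2,3

step 1: output 1; order=[1]; indeg=(0,0,1,1,1,0,1)
step 2: output 0; order=[1,0]; indeg=(0,0,1,1,1,0,1)
step 3: output 5; order=[1,0,5]; indeg=(0,0,0,0,1,0,1)
step 4: output 2; order=[1,0,5,2]; indeg=(0,0,0,0,1,0,1)
step 5: output 3; order=[1,0,5,2,3]; indeg=(0,0,0,0,0,0,1)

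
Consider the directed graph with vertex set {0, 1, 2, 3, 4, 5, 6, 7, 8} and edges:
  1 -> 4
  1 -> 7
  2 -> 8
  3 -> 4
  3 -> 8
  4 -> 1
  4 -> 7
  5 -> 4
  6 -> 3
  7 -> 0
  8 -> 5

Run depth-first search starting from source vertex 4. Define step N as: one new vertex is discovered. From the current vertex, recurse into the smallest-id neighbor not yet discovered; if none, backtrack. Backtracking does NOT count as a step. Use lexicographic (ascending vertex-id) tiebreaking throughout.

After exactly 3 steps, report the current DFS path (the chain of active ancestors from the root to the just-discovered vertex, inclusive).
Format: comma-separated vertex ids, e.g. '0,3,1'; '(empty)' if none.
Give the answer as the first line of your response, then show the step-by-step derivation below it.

4,1,7

step 1: discover 4; path=4; order=4
step 2: discover 1; path=4>1; order=4,1
step 3: discover 7; path=4>1>7; order=4,1,7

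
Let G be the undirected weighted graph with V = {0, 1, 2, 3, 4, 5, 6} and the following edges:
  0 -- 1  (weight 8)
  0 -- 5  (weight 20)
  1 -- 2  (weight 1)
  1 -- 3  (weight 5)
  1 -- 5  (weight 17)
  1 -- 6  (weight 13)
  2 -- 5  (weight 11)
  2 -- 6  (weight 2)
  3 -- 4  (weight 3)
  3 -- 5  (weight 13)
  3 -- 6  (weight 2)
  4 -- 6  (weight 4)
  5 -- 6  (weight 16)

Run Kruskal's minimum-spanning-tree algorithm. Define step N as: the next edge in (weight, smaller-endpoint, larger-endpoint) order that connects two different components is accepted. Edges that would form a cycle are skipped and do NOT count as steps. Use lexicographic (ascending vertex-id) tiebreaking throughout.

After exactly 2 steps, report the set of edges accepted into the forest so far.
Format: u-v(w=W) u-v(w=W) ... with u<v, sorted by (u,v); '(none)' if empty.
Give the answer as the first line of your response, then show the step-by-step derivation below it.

1-2(w=1) 2-6(w=2)

step 1: add edge 1-2 (w=1); MST = {1-2(w=1)}
step 2: add edge 2-6 (w=2); MST = {1-2(w=1) 2-6(w=2)}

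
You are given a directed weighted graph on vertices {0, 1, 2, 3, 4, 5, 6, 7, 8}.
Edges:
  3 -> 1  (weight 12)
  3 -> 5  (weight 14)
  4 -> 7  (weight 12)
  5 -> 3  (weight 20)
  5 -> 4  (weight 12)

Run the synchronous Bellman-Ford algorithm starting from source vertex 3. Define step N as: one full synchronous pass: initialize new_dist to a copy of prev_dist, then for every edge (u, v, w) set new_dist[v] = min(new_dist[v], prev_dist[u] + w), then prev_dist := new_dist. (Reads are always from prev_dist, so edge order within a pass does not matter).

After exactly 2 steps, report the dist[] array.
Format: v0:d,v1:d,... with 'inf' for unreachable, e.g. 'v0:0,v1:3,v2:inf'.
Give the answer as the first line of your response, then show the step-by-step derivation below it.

v0:inf,v1:12,v2:inf,v3:0,v4:26,v5:14,v6:inf,v7:inf,v8:inf

step 1: dist = v0:inf,v1:12,v2:inf,v3:0,v4:inf,v5:14,v6:inf,v7:inf,v8:inf
step 2: dist = v0:inf,v1:12,v2:inf,v3:0,v4:26,v5:14,v6:inf,v7:inf,v8:inf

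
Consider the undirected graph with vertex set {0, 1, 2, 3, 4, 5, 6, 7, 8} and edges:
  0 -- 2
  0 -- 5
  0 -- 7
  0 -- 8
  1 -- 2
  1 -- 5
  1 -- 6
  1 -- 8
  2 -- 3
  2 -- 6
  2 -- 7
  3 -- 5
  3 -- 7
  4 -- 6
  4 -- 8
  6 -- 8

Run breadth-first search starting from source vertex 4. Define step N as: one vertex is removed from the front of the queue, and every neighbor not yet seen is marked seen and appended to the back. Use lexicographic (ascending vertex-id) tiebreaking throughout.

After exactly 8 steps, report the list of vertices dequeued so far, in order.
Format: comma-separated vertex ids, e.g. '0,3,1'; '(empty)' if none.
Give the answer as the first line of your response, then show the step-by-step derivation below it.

4,6,8,1,2,0,5,3

step 1: dequeue 4; queue=[6,8]; order=4
step 2: dequeue 6; queue=[8,1,2]; order=4,6
step 3: dequeue 8; queue=[1,2,0]; order=4,6,8
step 4: dequeue 1; queue=[2,0,5]; order=4,6,8,1
step 5: dequeue 2; queue=[0,5,3,7]; order=4,6,8,1,2
step 6: dequeue 0; queue=[5,3,7]; order=4,6,8,1,2,0
step 7: dequeue 5; queue=[3,7]; order=4,6,8,1,2,0,5
step 8: dequeue 3; queue=[7]; order=4,6,8,1,2,0,5,3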